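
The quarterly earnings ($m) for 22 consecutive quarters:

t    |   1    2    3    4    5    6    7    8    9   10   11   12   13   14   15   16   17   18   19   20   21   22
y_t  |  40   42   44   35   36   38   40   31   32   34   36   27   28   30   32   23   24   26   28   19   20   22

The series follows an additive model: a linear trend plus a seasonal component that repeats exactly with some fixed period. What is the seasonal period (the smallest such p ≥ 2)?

First differences y_{t+1} − y_t: 2, 2, -9, 1, 2, 2, -9, 1, 2, 2, …
The difference pattern repeats every 4 terms and not for any smaller step, so p = 4.

4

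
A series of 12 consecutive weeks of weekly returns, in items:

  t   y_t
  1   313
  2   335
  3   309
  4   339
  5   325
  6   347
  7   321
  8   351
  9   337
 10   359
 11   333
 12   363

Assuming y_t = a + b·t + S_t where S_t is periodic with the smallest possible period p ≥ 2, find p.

First differences y_{t+1} − y_t: 22, -26, 30, -14, 22, -26, 30, -14, 22, -26, …
The difference pattern repeats every 4 terms and not for any smaller step, so p = 4.

4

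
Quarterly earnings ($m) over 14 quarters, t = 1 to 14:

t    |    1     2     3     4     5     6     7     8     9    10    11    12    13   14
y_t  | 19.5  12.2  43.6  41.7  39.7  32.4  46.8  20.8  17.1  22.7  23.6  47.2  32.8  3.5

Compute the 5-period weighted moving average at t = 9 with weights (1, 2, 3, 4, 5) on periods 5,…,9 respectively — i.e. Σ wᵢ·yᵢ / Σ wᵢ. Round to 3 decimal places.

Weighted sum: 1·39.7 + 2·32.4 + 3·46.8 + 4·20.8 + 5·17.1 = 39.7 + 64.8 + 140.4 + 83.2 + 85.5 = 413.6
Weight total: 1 + 2 + 3 + 4 + 5 = 15
WMA = 413.6 / 15 = 27.573

27.573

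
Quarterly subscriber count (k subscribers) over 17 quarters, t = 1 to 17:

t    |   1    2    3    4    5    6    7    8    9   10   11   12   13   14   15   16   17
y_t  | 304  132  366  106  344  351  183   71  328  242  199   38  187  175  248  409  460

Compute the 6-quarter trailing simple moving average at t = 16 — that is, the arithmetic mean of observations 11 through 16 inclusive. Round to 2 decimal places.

209.33

Sum of periods 11–16: 199 + 38 + 187 + 175 + 248 + 409 = 1256
Divide by 6: 1256 / 6 = 209.33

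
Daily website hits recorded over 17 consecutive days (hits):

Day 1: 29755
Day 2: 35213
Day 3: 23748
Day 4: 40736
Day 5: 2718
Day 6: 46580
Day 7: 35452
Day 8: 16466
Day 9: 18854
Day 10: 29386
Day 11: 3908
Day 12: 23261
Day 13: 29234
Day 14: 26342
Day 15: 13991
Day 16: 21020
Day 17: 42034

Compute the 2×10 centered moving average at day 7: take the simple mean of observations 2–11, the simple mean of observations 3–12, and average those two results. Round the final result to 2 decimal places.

Sum over 2–11: 35213 + 23748 + 40736 + 2718 + 46580 + 35452 + 16466 + 18854 + 29386 + 3908 = 253061
Sum over 3–12: 23748 + 40736 + 2718 + 46580 + 35452 + 16466 + 18854 + 29386 + 3908 + 23261 = 241109
CMA at t=7 = (253061 + 241109) / (2·10) = 494170 / 20 = 24708.50

24708.50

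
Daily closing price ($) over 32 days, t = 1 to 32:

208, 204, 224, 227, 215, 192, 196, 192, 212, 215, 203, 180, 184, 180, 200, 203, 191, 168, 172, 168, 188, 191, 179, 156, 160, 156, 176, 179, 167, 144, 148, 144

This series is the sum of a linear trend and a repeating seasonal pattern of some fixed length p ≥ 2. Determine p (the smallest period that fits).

6

First differences y_{t+1} − y_t: -4, 20, 3, -12, -23, 4, -4, 20, 3, -12, -23, 4, -4, 20, …
The difference pattern repeats every 6 terms and not for any smaller step, so p = 6.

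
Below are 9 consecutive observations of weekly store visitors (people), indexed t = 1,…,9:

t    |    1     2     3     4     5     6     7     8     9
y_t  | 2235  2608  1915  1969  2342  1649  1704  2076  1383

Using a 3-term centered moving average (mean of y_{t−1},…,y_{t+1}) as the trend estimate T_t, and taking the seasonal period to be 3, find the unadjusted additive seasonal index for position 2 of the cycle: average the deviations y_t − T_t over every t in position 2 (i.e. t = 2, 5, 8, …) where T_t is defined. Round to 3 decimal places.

355.222

Season position 2 occurs at t = 2, 5, 8 (where T_t is defined).
t=2: T_2 = 2252.66667; y_2 − T_2 = 2608 − 2252.66667 = 355.33333
t=5: T_5 = 1986.66667; y_5 − T_5 = 2342 − 1986.66667 = 355.33333
t=8: T_8 = 1721.00000; y_8 − T_8 = 2076 − 1721.00000 = 355.00000
Mean deviation: (355.33333 + 355.33333 + 355.00000) / 3 = 355.222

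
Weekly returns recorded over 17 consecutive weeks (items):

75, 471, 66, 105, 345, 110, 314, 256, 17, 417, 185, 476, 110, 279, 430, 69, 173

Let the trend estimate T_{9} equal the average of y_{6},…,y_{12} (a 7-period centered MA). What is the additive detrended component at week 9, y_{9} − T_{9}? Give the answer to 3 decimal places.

-236.571

Trend T_9 = (110 + 314 + 256 + 17 + 417 + 185 + 476) / 7 = 1775/7 = 253.57143
Detrended value: 17 − 253.57143 = -236.571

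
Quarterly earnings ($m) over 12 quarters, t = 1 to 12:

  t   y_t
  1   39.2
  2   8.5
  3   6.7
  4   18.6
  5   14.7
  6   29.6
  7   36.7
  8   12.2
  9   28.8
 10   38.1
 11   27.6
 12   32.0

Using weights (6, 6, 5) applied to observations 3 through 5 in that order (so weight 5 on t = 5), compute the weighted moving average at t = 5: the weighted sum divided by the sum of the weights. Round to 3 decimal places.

Weighted sum: 6·6.7 + 6·18.6 + 5·14.7 = 40.2 + 111.6 + 73.5 = 225.3
Weight total: 6 + 6 + 5 = 17
WMA = 225.3 / 17 = 13.253

13.253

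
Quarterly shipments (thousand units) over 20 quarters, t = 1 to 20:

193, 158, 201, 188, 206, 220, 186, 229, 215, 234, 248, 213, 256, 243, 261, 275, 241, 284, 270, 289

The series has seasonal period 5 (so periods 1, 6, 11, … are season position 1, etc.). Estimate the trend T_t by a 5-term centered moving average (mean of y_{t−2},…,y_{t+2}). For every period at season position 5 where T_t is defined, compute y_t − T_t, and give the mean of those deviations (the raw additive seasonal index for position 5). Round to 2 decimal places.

Season position 5 occurs at t = 5, 10, 15 (where T_t is defined).
t=5: T_5 = 200.2000; y_5 − T_5 = 206 − 200.2000 = 5.8000
t=10: T_10 = 227.8000; y_10 − T_10 = 234 − 227.8000 = 6.2000
t=15: T_15 = 255.2000; y_15 − T_15 = 261 − 255.2000 = 5.8000
Mean deviation: (5.8000 + 6.2000 + 5.8000) / 3 = 5.93

5.93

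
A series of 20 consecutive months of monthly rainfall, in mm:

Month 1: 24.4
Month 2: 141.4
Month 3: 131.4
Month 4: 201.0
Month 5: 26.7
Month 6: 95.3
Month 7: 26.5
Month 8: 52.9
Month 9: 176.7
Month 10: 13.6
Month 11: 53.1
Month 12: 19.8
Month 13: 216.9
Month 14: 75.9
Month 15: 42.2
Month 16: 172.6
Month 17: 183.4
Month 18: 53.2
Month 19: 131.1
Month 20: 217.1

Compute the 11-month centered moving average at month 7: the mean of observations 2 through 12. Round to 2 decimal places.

85.31

Sum of periods 2–12: 141.4 + 131.4 + 201.0 + 26.7 + 95.3 + 26.5 + 52.9 + 176.7 + 13.6 + 53.1 + 19.8 = 938.4
Divide by 11: 938.4 / 11 = 85.31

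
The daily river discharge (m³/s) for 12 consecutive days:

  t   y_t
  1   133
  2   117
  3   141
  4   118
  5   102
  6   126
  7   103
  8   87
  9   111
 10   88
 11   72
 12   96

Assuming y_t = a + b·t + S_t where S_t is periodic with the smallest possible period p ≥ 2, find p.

3

First differences y_{t+1} − y_t: -16, 24, -23, -16, 24, -23, -16, 24, …
The difference pattern repeats every 3 terms and not for any smaller step, so p = 3.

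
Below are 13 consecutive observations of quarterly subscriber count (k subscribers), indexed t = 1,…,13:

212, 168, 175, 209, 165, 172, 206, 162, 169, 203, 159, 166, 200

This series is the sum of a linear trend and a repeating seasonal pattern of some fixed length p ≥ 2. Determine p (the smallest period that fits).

First differences y_{t+1} − y_t: -44, 7, 34, -44, 7, 34, -44, 7, …
The difference pattern repeats every 3 terms and not for any smaller step, so p = 3.

3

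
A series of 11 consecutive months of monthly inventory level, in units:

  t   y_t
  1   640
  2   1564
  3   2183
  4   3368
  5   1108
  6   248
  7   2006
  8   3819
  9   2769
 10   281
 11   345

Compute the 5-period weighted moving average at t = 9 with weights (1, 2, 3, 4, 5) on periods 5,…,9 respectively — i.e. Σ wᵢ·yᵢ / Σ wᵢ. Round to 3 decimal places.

Weighted sum: 1·1108 + 2·248 + 3·2006 + 4·3819 + 5·2769 = 1108 + 496 + 6018 + 15276 + 13845 = 36743
Weight total: 1 + 2 + 3 + 4 + 5 = 15
WMA = 36743 / 15 = 2449.533

2449.533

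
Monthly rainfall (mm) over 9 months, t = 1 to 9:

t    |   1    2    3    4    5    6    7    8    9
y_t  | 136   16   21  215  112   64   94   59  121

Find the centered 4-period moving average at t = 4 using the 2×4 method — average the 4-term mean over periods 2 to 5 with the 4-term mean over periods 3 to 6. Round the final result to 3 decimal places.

97.000

Sum over 2–5: 16 + 21 + 215 + 112 = 364
Sum over 3–6: 21 + 215 + 112 + 64 = 412
CMA at t=4 = (364 + 412) / (2·4) = 776 / 8 = 97.000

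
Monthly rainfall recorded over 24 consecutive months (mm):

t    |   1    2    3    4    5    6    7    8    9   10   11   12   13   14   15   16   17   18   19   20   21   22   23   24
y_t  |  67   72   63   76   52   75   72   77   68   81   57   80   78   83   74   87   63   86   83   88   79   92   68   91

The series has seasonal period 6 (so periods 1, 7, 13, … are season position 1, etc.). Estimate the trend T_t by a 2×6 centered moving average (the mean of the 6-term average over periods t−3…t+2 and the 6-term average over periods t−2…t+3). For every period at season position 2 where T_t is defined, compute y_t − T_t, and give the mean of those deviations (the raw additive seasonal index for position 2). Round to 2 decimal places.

Season position 2 occurs at t = 8, 14, 20 (where T_t is defined).
t=8: T_8 = 71.2500; y_8 − T_8 = 77 − 71.2500 = 5.7500
t=14: T_14 = 77.0000; y_14 − T_14 = 83 − 77.0000 = 6.0000
t=20: T_20 = 82.2500; y_20 − T_20 = 88 − 82.2500 = 5.7500
Mean deviation: (5.7500 + 6.0000 + 5.7500) / 3 = 5.83

5.83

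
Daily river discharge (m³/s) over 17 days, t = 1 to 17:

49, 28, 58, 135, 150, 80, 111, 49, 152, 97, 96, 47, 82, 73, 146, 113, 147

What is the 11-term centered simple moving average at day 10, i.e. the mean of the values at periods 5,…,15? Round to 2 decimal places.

Sum of periods 5–15: 150 + 80 + 111 + 49 + 152 + 97 + 96 + 47 + 82 + 73 + 146 = 1083
Divide by 11: 1083 / 11 = 98.45

98.45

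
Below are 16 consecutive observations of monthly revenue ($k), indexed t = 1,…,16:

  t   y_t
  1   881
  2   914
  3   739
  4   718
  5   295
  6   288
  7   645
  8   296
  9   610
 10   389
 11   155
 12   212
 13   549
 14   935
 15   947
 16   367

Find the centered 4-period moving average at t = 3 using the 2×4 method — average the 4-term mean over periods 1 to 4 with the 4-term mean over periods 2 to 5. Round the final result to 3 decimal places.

739.750

Sum over 1–4: 881 + 914 + 739 + 718 = 3252
Sum over 2–5: 914 + 739 + 718 + 295 = 2666
CMA at t=3 = (3252 + 2666) / (2·4) = 5918 / 8 = 739.750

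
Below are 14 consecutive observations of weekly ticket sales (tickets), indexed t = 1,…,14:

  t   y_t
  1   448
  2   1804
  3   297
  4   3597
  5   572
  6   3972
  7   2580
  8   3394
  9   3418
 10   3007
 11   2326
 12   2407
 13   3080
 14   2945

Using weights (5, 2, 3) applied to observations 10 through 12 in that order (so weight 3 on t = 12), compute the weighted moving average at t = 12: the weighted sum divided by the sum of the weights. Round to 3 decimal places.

2690.800

Weighted sum: 5·3007 + 2·2326 + 3·2407 = 15035 + 4652 + 7221 = 26908
Weight total: 5 + 2 + 3 = 10
WMA = 26908 / 10 = 2690.800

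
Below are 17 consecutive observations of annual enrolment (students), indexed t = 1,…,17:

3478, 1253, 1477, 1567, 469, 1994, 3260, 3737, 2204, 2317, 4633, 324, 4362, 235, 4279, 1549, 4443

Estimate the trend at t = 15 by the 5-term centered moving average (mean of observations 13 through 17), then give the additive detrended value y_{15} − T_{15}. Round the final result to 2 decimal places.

1305.40

Trend T_15 = (4362 + 235 + 4279 + 1549 + 4443) / 5 = 14868/5 = 2973.6000
Detrended value: 4279 − 2973.6000 = 1305.40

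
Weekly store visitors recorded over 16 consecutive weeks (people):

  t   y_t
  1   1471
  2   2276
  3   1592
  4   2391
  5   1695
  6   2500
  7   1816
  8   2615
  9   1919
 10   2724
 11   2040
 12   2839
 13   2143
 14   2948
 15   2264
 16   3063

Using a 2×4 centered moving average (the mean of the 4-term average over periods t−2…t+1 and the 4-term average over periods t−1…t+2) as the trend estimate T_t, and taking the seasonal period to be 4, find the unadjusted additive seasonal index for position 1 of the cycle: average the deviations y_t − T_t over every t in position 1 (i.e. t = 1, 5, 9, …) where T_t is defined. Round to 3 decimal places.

Season position 1 occurs at t = 5, 9, 13 (where T_t is defined).
t=5: T_5 = 2072.50000; y_5 − T_5 = 1695 − 2072.50000 = -377.50000
t=9: T_9 = 2296.50000; y_9 − T_9 = 1919 − 2296.50000 = -377.50000
t=13: T_13 = 2520.50000; y_13 − T_13 = 2143 − 2520.50000 = -377.50000
Mean deviation: (-377.50000 + -377.50000 + -377.50000) / 3 = -377.500

-377.500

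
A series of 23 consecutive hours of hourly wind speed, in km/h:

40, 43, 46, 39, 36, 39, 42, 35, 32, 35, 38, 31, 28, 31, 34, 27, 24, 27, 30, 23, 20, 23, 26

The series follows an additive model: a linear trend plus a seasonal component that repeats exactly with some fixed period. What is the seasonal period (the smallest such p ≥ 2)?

First differences y_{t+1} − y_t: 3, 3, -7, -3, 3, 3, -7, -3, 3, 3, …
The difference pattern repeats every 4 terms and not for any smaller step, so p = 4.

4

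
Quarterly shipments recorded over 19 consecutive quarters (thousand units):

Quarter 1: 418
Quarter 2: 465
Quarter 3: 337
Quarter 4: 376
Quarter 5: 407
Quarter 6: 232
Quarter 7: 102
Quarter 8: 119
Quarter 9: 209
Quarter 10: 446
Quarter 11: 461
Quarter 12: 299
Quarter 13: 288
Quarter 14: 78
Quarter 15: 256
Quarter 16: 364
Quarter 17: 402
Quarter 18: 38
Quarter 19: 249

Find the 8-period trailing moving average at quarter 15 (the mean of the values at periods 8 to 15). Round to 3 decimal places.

269.500

Sum of periods 8–15: 119 + 209 + 446 + 461 + 299 + 288 + 78 + 256 = 2156
Divide by 8: 2156 / 8 = 269.500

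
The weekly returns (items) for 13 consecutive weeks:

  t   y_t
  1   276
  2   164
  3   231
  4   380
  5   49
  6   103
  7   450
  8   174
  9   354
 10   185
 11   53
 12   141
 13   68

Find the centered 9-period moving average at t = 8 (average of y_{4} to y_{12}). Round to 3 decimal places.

Sum of periods 4–12: 380 + 49 + 103 + 450 + 174 + 354 + 185 + 53 + 141 = 1889
Divide by 9: 1889 / 9 = 209.889

209.889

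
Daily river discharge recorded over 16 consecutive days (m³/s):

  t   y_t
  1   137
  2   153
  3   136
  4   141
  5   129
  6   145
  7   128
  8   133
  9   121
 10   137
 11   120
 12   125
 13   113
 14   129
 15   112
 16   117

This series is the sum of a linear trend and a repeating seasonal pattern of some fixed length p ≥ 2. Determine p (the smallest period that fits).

4

First differences y_{t+1} − y_t: 16, -17, 5, -12, 16, -17, 5, -12, 16, -17, …
The difference pattern repeats every 4 terms and not for any smaller step, so p = 4.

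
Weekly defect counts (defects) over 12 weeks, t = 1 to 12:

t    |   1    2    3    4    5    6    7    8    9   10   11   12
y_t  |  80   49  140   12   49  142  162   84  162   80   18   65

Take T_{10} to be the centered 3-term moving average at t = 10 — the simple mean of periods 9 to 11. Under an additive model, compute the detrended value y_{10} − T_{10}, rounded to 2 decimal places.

Trend T_10 = (162 + 80 + 18) / 3 = 260/3 = 86.6667
Detrended value: 80 − 86.6667 = -6.67

-6.67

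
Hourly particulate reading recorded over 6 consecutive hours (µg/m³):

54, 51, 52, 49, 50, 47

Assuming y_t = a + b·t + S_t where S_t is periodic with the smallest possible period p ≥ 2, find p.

2

First differences y_{t+1} − y_t: -3, 1, -3, 1, -3, …
The difference pattern repeats every 2 terms and not for any smaller step, so p = 2.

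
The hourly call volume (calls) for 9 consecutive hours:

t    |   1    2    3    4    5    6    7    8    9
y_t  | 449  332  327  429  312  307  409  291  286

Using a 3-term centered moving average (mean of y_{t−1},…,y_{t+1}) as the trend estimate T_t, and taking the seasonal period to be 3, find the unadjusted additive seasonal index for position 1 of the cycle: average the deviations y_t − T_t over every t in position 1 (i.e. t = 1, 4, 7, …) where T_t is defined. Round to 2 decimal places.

Season position 1 occurs at t = 4, 7 (where T_t is defined).
t=4: T_4 = 356.0000; y_4 − T_4 = 429 − 356.0000 = 73.0000
t=7: T_7 = 335.6667; y_7 − T_7 = 409 − 335.6667 = 73.3333
Mean deviation: (73.0000 + 73.3333) / 2 = 73.17

73.17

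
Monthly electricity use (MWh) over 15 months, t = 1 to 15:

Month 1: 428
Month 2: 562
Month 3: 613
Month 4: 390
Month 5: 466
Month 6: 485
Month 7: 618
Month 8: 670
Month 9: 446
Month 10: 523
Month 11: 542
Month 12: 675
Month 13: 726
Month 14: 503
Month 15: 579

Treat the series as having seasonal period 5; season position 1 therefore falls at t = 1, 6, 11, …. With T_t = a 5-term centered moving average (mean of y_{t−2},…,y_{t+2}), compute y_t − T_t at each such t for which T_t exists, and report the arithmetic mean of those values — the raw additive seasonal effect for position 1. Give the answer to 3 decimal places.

-40.600

Season position 1 occurs at t = 6, 11 (where T_t is defined).
t=6: T_6 = 525.80000; y_6 − T_6 = 485 − 525.80000 = -40.80000
t=11: T_11 = 582.40000; y_11 − T_11 = 542 − 582.40000 = -40.40000
Mean deviation: (-40.80000 + -40.40000) / 2 = -40.600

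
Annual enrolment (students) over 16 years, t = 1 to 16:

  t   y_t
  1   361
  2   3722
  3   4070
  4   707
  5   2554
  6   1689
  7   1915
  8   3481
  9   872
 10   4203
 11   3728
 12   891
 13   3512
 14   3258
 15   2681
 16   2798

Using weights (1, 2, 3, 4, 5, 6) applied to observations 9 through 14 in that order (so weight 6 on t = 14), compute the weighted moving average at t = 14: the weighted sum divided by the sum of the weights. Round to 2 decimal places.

2911.14

Weighted sum: 1·872 + 2·4203 + 3·3728 + 4·891 + 5·3512 + 6·3258 = 872 + 8406 + 11184 + 3564 + 17560 + 19548 = 61134
Weight total: 1 + 2 + 3 + 4 + 5 + 6 = 21
WMA = 61134 / 21 = 2911.14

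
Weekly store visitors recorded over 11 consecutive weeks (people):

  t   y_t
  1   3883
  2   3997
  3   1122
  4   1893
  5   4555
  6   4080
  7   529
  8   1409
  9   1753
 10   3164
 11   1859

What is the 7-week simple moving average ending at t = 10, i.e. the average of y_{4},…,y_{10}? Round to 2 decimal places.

2483.29

Sum of periods 4–10: 1893 + 4555 + 4080 + 529 + 1409 + 1753 + 3164 = 17383
Divide by 7: 17383 / 7 = 2483.29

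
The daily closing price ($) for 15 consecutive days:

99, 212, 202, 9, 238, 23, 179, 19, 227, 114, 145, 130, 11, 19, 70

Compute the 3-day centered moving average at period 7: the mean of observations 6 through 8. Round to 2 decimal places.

Sum of periods 6–8: 23 + 179 + 19 = 221
Divide by 3: 221 / 3 = 73.67

73.67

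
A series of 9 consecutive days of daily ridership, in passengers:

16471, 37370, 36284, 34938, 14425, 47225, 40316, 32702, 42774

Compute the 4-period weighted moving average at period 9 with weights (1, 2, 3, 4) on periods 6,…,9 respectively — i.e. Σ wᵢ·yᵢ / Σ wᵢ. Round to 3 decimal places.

Weighted sum: 1·47225 + 2·40316 + 3·32702 + 4·42774 = 47225 + 80632 + 98106 + 171096 = 397059
Weight total: 1 + 2 + 3 + 4 = 10
WMA = 397059 / 10 = 39705.900

39705.900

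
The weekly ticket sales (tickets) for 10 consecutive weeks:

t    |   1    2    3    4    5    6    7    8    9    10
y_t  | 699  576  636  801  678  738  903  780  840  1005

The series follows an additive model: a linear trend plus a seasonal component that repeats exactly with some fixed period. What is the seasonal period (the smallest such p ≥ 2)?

First differences y_{t+1} − y_t: -123, 60, 165, -123, 60, 165, -123, 60, …
The difference pattern repeats every 3 terms and not for any smaller step, so p = 3.

3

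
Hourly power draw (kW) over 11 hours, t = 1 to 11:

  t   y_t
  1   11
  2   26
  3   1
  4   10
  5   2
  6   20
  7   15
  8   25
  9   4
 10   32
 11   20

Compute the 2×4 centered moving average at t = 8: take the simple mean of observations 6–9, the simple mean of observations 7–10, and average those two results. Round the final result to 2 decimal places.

Sum over 6–9: 20 + 15 + 25 + 4 = 64
Sum over 7–10: 15 + 25 + 4 + 32 = 76
CMA at t=8 = (64 + 76) / (2·4) = 140 / 8 = 17.50

17.50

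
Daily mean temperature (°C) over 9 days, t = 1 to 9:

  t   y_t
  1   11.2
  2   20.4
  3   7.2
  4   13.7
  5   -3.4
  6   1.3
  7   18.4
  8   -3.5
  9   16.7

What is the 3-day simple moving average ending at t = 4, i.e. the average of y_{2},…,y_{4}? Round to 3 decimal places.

Sum of periods 2–4: 20.4 + 7.2 + 13.7 = 41.3
Divide by 3: 41.3 / 3 = 13.767

13.767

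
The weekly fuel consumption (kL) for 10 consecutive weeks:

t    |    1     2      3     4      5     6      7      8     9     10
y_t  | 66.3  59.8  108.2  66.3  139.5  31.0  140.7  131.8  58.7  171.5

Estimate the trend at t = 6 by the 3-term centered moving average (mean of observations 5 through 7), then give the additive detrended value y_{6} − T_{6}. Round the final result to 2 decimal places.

Trend T_6 = (139.5 + 31.0 + 140.7) / 3 = 311.2/3 = 103.7333
Detrended value: 31.0 − 103.7333 = -72.73

-72.73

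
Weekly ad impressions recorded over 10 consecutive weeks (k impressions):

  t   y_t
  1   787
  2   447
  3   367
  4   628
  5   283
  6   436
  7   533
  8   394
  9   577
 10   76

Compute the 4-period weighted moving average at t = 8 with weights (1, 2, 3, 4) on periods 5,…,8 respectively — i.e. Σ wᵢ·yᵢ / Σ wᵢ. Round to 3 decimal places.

433.000

Weighted sum: 1·283 + 2·436 + 3·533 + 4·394 = 283 + 872 + 1599 + 1576 = 4330
Weight total: 1 + 2 + 3 + 4 = 10
WMA = 4330 / 10 = 433.000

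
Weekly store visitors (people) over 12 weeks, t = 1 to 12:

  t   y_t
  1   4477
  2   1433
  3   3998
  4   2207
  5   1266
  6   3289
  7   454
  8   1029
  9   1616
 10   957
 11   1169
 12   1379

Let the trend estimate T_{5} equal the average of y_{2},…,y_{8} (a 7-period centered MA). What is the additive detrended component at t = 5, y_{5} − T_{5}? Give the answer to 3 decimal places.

-687.714

Trend T_5 = (1433 + 3998 + 2207 + 1266 + 3289 + 454 + 1029) / 7 = 13676/7 = 1953.71429
Detrended value: 1266 − 1953.71429 = -687.714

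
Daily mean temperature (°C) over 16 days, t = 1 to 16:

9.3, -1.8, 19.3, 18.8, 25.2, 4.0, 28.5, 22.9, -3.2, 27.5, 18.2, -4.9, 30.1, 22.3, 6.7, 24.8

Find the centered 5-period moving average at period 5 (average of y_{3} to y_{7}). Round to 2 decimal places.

Sum of periods 3–7: 19.3 + 18.8 + 25.2 + 4.0 + 28.5 = 95.8
Divide by 5: 95.8 / 5 = 19.16

19.16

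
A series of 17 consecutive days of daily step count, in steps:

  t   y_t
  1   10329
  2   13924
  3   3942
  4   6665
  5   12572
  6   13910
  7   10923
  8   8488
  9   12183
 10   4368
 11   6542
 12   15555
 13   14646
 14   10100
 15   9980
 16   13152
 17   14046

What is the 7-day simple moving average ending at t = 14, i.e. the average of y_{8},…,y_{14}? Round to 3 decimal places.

10268.857

Sum of periods 8–14: 8488 + 12183 + 4368 + 6542 + 15555 + 14646 + 10100 = 71882
Divide by 7: 71882 / 7 = 10268.857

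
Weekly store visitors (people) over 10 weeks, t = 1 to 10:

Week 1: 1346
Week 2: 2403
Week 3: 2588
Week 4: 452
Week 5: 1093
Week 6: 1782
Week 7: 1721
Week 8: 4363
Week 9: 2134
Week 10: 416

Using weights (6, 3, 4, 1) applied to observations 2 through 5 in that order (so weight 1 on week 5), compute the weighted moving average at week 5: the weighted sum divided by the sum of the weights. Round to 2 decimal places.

1791.64

Weighted sum: 6·2403 + 3·2588 + 4·452 + 1·1093 = 14418 + 7764 + 1808 + 1093 = 25083
Weight total: 6 + 3 + 4 + 1 = 14
WMA = 25083 / 14 = 1791.64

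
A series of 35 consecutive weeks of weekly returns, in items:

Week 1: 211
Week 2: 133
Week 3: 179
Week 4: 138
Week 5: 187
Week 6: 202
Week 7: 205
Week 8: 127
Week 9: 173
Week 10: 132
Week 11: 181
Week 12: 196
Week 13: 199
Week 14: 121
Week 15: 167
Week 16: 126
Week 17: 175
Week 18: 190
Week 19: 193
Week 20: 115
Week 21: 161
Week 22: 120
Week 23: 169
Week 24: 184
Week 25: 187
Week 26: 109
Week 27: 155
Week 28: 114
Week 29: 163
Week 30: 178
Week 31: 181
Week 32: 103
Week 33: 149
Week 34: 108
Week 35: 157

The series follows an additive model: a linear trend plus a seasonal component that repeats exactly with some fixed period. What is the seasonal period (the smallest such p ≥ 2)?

6

First differences y_{t+1} − y_t: -78, 46, -41, 49, 15, 3, -78, 46, -41, 49, 15, 3, -78, 46, …
The difference pattern repeats every 6 terms and not for any smaller step, so p = 6.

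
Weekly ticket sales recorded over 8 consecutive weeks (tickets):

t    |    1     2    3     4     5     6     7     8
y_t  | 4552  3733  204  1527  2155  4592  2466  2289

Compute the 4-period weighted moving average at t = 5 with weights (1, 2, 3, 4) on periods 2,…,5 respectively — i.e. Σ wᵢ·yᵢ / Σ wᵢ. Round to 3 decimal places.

1734.200

Weighted sum: 1·3733 + 2·204 + 3·1527 + 4·2155 = 3733 + 408 + 4581 + 8620 = 17342
Weight total: 1 + 2 + 3 + 4 = 10
WMA = 17342 / 10 = 1734.200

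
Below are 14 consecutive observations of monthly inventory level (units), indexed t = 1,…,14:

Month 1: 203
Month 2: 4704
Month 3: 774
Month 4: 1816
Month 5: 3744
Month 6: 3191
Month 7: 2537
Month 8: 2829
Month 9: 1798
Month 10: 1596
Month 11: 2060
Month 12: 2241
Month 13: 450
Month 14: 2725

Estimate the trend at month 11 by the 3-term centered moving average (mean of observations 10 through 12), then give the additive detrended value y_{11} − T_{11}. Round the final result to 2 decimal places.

Trend T_11 = (1596 + 2060 + 2241) / 3 = 5897/3 = 1965.6667
Detrended value: 2060 − 1965.6667 = 94.33

94.33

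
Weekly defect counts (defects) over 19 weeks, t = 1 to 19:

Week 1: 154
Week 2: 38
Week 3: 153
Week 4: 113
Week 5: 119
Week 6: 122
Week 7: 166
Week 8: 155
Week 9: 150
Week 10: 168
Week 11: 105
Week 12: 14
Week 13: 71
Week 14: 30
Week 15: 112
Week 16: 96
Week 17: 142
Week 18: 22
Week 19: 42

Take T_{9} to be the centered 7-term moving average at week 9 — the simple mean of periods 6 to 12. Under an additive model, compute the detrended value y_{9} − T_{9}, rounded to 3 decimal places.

24.286

Trend T_9 = (122 + 166 + 155 + 150 + 168 + 105 + 14) / 7 = 880/7 = 125.71429
Detrended value: 150 − 125.71429 = 24.286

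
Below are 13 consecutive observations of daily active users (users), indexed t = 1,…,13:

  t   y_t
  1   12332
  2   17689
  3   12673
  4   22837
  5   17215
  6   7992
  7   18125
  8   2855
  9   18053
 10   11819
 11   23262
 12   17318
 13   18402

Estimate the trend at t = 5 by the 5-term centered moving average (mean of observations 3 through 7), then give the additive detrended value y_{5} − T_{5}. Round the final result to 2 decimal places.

Trend T_5 = (12673 + 22837 + 17215 + 7992 + 18125) / 5 = 78842/5 = 15768.4000
Detrended value: 17215 − 15768.4000 = 1446.60

1446.60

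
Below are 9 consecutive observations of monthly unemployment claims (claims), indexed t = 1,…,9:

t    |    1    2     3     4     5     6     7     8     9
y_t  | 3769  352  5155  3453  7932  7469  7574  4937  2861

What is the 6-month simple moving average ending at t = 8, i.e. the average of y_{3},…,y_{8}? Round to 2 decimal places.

6086.67

Sum of periods 3–8: 5155 + 3453 + 7932 + 7469 + 7574 + 4937 = 36520
Divide by 6: 36520 / 6 = 6086.67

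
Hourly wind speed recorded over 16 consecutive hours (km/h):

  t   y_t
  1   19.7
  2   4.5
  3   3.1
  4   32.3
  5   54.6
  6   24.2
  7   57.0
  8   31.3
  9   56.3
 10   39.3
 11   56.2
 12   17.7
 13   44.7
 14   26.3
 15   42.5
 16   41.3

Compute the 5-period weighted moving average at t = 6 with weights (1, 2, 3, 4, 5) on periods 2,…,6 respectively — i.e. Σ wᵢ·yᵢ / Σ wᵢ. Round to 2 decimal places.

Weighted sum: 1·4.5 + 2·3.1 + 3·32.3 + 4·54.6 + 5·24.2 = 4.5 + 6.2 + 96.9 + 218.4 + 121.0 = 447.0
Weight total: 1 + 2 + 3 + 4 + 5 = 15
WMA = 447.0 / 15 = 29.80

29.80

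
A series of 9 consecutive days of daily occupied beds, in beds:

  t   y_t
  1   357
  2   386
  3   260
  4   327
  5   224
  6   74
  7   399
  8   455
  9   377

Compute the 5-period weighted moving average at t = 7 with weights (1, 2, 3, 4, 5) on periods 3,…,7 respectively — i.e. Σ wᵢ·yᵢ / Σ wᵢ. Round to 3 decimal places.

Weighted sum: 1·260 + 2·327 + 3·224 + 4·74 + 5·399 = 260 + 654 + 672 + 296 + 1995 = 3877
Weight total: 1 + 2 + 3 + 4 + 5 = 15
WMA = 3877 / 15 = 258.467

258.467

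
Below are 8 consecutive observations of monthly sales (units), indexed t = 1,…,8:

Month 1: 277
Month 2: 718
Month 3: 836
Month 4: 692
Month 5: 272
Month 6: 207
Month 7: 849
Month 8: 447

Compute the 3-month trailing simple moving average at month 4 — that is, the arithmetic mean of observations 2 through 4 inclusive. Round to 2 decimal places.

748.67

Sum of periods 2–4: 718 + 836 + 692 = 2246
Divide by 3: 2246 / 3 = 748.67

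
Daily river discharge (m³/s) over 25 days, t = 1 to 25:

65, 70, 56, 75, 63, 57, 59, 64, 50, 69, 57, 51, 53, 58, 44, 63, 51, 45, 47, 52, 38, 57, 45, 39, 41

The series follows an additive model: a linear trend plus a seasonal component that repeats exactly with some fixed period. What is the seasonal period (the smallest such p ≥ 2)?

First differences y_{t+1} − y_t: 5, -14, 19, -12, -6, 2, 5, -14, 19, -12, -6, 2, 5, -14, …
The difference pattern repeats every 6 terms and not for any smaller step, so p = 6.

6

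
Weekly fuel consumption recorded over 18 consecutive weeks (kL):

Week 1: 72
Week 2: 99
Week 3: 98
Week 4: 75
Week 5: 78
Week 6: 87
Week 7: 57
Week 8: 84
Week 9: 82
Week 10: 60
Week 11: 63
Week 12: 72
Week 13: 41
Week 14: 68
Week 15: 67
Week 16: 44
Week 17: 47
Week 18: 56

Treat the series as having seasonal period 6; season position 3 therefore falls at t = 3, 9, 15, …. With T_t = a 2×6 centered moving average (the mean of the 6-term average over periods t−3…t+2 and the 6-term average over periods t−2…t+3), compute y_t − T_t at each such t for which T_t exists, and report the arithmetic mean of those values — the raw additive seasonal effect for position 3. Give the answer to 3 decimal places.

11.458

Season position 3 occurs at t = 9, 15 (where T_t is defined).
t=9: T_9 = 70.91667; y_9 − T_9 = 82 − 70.91667 = 11.08333
t=15: T_15 = 55.16667; y_15 − T_15 = 67 − 55.16667 = 11.83333
Mean deviation: (11.08333 + 11.83333) / 2 = 11.458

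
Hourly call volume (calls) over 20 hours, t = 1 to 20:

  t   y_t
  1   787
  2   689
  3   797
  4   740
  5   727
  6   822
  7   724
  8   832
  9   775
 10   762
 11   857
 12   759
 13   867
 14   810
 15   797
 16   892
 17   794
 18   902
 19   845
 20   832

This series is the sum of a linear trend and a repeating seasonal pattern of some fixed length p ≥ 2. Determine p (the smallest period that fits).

5

First differences y_{t+1} − y_t: -98, 108, -57, -13, 95, -98, 108, -57, -13, 95, -98, 108, …
The difference pattern repeats every 5 terms and not for any smaller step, so p = 5.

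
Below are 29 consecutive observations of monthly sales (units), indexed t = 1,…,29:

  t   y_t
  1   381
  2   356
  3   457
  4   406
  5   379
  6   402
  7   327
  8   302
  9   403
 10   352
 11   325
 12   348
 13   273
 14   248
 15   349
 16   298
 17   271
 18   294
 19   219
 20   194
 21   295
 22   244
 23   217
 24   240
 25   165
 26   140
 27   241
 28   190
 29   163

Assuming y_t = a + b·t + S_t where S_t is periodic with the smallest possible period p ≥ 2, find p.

6

First differences y_{t+1} − y_t: -25, 101, -51, -27, 23, -75, -25, 101, -51, -27, 23, -75, -25, 101, …
The difference pattern repeats every 6 terms and not for any smaller step, so p = 6.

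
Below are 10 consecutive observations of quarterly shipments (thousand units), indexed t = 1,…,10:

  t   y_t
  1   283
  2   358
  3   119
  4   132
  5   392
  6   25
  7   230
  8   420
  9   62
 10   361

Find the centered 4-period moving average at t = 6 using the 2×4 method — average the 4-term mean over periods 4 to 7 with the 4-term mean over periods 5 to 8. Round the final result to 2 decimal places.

Sum over 4–7: 132 + 392 + 25 + 230 = 779
Sum over 5–8: 392 + 25 + 230 + 420 = 1067
CMA at t=6 = (779 + 1067) / (2·4) = 1846 / 8 = 230.75

230.75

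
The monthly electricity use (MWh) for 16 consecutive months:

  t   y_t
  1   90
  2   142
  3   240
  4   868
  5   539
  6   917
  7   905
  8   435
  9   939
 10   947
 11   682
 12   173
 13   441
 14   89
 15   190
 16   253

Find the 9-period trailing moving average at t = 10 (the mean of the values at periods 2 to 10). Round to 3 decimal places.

Sum of periods 2–10: 142 + 240 + 868 + 539 + 917 + 905 + 435 + 939 + 947 = 5932
Divide by 9: 5932 / 9 = 659.111

659.111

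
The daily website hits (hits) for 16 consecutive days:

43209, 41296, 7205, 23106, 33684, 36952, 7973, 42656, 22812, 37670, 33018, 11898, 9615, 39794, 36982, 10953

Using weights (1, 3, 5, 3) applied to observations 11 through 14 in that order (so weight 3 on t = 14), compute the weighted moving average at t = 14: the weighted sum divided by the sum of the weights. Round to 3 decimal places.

Weighted sum: 1·33018 + 3·11898 + 5·9615 + 3·39794 = 33018 + 35694 + 48075 + 119382 = 236169
Weight total: 1 + 3 + 5 + 3 = 12
WMA = 236169 / 12 = 19680.750

19680.750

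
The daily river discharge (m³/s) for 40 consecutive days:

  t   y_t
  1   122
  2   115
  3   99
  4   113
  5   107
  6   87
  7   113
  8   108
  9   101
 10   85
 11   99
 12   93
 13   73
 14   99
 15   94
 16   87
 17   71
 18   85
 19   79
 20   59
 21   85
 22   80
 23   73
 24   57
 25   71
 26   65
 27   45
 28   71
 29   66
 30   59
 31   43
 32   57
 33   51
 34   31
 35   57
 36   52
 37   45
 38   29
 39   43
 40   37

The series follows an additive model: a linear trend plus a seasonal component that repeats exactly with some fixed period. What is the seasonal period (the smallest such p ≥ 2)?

First differences y_{t+1} − y_t: -7, -16, 14, -6, -20, 26, -5, -7, -16, 14, -6, -20, 26, -5, -7, -16, …
The difference pattern repeats every 7 terms and not for any smaller step, so p = 7.

7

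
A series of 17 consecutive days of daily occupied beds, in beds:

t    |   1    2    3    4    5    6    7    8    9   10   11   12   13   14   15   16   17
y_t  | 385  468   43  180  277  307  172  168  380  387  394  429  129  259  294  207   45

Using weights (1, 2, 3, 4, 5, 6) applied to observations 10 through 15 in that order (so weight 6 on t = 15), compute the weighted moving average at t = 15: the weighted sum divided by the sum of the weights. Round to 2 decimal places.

Weighted sum: 1·387 + 2·394 + 3·429 + 4·129 + 5·259 + 6·294 = 387 + 788 + 1287 + 516 + 1295 + 1764 = 6037
Weight total: 1 + 2 + 3 + 4 + 5 + 6 = 21
WMA = 6037 / 21 = 287.48

287.48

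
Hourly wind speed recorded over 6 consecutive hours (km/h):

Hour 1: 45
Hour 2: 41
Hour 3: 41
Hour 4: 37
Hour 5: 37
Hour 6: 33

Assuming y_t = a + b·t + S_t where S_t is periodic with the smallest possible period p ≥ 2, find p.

First differences y_{t+1} − y_t: -4, 0, -4, 0, -4, …
The difference pattern repeats every 2 terms and not for any smaller step, so p = 2.

2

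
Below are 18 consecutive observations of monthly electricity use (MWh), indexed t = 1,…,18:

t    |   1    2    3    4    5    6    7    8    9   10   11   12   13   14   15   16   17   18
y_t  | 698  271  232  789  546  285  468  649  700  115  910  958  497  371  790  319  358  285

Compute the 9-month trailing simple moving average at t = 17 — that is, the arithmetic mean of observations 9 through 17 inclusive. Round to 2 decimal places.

557.56

Sum of periods 9–17: 700 + 115 + 910 + 958 + 497 + 371 + 790 + 319 + 358 = 5018
Divide by 9: 5018 / 9 = 557.56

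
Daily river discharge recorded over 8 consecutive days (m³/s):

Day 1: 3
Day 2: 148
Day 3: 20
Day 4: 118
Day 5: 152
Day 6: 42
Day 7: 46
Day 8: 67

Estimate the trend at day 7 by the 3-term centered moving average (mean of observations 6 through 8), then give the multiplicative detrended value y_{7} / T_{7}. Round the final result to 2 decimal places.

Trend T_7 = (42 + 46 + 67) / 3 = 155/3 = 51.6667
Ratio to trend: 46 / 51.6667 = 0.89

0.89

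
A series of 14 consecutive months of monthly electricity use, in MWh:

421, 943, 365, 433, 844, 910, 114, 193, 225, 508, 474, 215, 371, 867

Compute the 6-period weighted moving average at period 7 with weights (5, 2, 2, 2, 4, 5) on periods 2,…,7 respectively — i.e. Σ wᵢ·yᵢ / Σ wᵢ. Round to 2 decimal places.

610.45

Weighted sum: 5·943 + 2·365 + 2·433 + 2·844 + 4·910 + 5·114 = 4715 + 730 + 866 + 1688 + 3640 + 570 = 12209
Weight total: 5 + 2 + 2 + 2 + 4 + 5 = 20
WMA = 12209 / 20 = 610.45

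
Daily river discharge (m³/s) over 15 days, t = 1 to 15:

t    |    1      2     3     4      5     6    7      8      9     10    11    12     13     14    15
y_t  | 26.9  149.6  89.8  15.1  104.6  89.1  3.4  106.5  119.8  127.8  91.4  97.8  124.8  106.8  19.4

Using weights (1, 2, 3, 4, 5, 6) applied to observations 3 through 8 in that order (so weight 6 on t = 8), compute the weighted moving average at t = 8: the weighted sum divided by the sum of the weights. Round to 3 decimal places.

68.867

Weighted sum: 1·89.8 + 2·15.1 + 3·104.6 + 4·89.1 + 5·3.4 + 6·106.5 = 89.8 + 30.2 + 313.8 + 356.4 + 17.0 + 639.0 = 1446.2
Weight total: 1 + 2 + 3 + 4 + 5 + 6 = 21
WMA = 1446.2 / 21 = 68.867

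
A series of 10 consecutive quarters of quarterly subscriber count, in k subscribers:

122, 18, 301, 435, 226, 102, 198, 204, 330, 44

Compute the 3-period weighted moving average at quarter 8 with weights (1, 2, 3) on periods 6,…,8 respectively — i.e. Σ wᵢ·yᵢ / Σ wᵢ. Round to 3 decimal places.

185.000

Weighted sum: 1·102 + 2·198 + 3·204 = 102 + 396 + 612 = 1110
Weight total: 1 + 2 + 3 = 6
WMA = 1110 / 6 = 185.000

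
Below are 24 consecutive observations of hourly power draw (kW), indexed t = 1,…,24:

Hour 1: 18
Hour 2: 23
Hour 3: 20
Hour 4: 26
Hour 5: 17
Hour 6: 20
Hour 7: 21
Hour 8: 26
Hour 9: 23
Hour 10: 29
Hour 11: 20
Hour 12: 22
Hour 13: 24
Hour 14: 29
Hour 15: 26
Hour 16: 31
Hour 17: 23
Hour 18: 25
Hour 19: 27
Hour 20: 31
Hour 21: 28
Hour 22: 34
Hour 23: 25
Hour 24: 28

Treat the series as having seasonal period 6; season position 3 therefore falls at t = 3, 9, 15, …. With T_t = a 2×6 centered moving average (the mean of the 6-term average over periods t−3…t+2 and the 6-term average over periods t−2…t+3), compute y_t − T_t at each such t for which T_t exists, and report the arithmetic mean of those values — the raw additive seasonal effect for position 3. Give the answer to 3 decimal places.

-0.333

Season position 3 occurs at t = 9, 15, 21 (where T_t is defined).
t=9: T_9 = 23.33333; y_9 − T_9 = 23 − 23.33333 = -0.33333
t=15: T_15 = 26.08333; y_15 − T_15 = 26 − 26.08333 = -0.08333
t=21: T_21 = 28.58333; y_21 − T_21 = 28 − 28.58333 = -0.58333
Mean deviation: (-0.33333 + -0.08333 + -0.58333) / 3 = -0.333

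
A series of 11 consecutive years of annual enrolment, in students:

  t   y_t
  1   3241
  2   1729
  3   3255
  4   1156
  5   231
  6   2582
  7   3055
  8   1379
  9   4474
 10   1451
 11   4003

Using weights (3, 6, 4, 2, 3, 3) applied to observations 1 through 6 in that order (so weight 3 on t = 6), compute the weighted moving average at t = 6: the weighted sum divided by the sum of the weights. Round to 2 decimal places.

Weighted sum: 3·3241 + 6·1729 + 4·3255 + 2·1156 + 3·231 + 3·2582 = 9723 + 10374 + 13020 + 2312 + 693 + 7746 = 43868
Weight total: 3 + 6 + 4 + 2 + 3 + 3 = 21
WMA = 43868 / 21 = 2088.95

2088.95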